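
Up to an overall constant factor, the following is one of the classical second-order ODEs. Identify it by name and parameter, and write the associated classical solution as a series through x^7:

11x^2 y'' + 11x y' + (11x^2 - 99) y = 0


All three coefficients share the factor 11; dividing through by 11 gives  x^2 y'' + x y' + (x^2 - 9) y = 0.
This matches the Bessel equation x^2 y'' + x y' + (x^2 - nu^2) y = 0 with nu^2 = 9, so nu = 3; the solution bounded at x = 0 is J_3(x).
Frobenius at x = 0: indicial roots ±nu; for r = nu the recurrence k(k + 2nu) c_k = -c_{k-2} gives the standard series J_nu(x) = sum_{k>=0} (-1)^k / (k! (k+nu)!) (x/2)^(2k+nu). Evaluate the first 3 terms:
  k = 0: (-1)^0 / (0! * 3! * 2^3) x^3 = 1/(1*6*8) x^3 = (1/48) x^3
  k = 1: (-1)^1 / (1! * 4! * 2^5) x^5 = -1/(1*24*32) x^5 = (-1/768) x^5
  k = 2: (-1)^2 / (2! * 5! * 2^7) x^7 = 1/(2*120*128) x^7 = (1/30720) x^7
Hence J_3(x) = x^7/30720 - x^5/768 + x^3/48 + ....

J_3(x); series = x^7/30720 - x^5/768 + x^3/48


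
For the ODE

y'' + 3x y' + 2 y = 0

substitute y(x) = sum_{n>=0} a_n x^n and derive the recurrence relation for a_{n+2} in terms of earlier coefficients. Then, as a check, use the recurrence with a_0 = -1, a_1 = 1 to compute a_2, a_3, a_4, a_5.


Substitute y = sum_n a_n x^n.
y''(x) has coefficient (n+2)(n+1) a_{n+2} at x^n;
3 x y'(x) has coefficient 3 n a_n at x^n (shift);
2 y(x) has coefficient 2 a_n at x^n.
Matching x^n: (n+2)(n+1) a_{n+2} + (3n + 2) a_n = 0.
Thus a_{n+2} = (-3n - 2) / ((n+1)(n+2)) * a_n.

Check with a_0 = -1, a_1 = 1 (apply the recurrence for n = 0, 1, 2, 3): a_0 = -1, a_1 = 1, a_2 = 1, a_3 = -5/6, a_4 = -2/3, a_5 = 11/24.

a_(n+2) = (-3n - 2) / ((n+1)(n+2)) * a_n; check: a_0 = -1, a_1 = 1, a_2 = 1, a_3 = -5/6, a_4 = -2/3, a_5 = 11/24


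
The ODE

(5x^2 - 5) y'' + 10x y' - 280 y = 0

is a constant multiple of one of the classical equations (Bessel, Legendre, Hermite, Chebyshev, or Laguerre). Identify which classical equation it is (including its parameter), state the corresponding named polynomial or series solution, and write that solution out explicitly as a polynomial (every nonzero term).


All three coefficients share the factor -5; dividing through by -5 gives  (1 - x^2) y'' - 2x y' + 56 y = 0.
This matches the Legendre equation (1 - x^2) y'' - 2x y' + n(n+1) y = 0 (note the -2x y' term) with n(n+1) = 56, so n = 7; the polynomial solution is P_7(x).
With y = sum_k a_k x^k, matching x^k gives (k+2)(k+1) a_{k+2} = [k(k+1) - n(n+1)] a_k = (k - 7)(k + 8) a_k. The right side vanishes at k = 7, so the series with the parity of 7 terminates at degree 7.
Standard normalization (P_n(1) = 1): leading coefficient (2n)!/(2^n (n!)^2) = 87178291200/(128*25401600) = 429/16, so a_7 = 429/16. Work downward with a_k = (k+1)(k+2) a_{k+2} / ((k - 7)(k + 8)):
  a_5 = (6)(7)(429/16) / ((5 - 7)(5 + 8)) = (9009/8)/(-26) = -693/16
  a_3 = (4)(5)(-693/16) / ((3 - 7)(3 + 8)) = (-3465/4)/(-44) = 315/16
  a_1 = (2)(3)(315/16) / ((1 - 7)(1 + 8)) = (945/8)/(-54) = -35/16
Hence P_7(x) = 429 x^7/16 - 693 x^5/16 + 315 x^3/16 - 35 x/16.

P_7(x); series = 429 x^7/16 - 693 x^5/16 + 315 x^3/16 - 35 x/16


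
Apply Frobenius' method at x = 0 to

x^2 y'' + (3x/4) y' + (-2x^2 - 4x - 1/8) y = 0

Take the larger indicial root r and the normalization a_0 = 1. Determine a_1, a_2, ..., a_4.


Write in Frobenius form y'' + (p(x)/x) y' + (q(x)/x^2) y = 0:
  p(x) = 3/4,  q(x) = -2x^2 - 4x - 1/8.
Indicial equation: r(r-1) + (3/4) r + (-1/8) = 0 -> roots r_1 = 1/2, r_2 = -1/4.
Take r = r_1 = 1/2. Let y(x) = x^r sum_{n>=0} a_n x^n with a_0 = 1.
Substitute y = x^r sum a_n x^n and match x^{r+n}. The recurrence is
  D(n) a_n - 4 a_{n-1} - 2 a_{n-2} = 0,  where D(n) = (r+n)(r+n-1) + (3/4)(r+n) + (-1/8).
  a_n = [4 a_{n-1} + 2 a_{n-2}] / D(n).
Since the indicial polynomial factors as (r - r_1)(r - r_2), D(n) = (r_1 + n - r_1)(r_1 + n - r_2) = n(n + 3/4).
Evaluating step by step (a_0 = 1):
  n = 1: D(1) = 1(1 + 3/4) = 7/4; numerator = 4(1) = 4; a_1 = (4)/(7/4) = 16/7
  n = 2: D(2) = 2(2 + 3/4) = 11/2; numerator = 4(16/7) + 2(1) = 78/7; a_2 = (78/7)/(11/2) = 156/77
  n = 3: D(3) = 3(3 + 3/4) = 45/4; numerator = 4(156/77) + 2(16/7) = 976/77; a_3 = (976/77)/(45/4) = 3904/3465
  n = 4: D(4) = 4(4 + 3/4) = 19; numerator = 4(3904/3465) + 2(156/77) = 2696/315; a_4 = (2696/315)/(19) = 2696/5985

r = 1/2; a_0 = 1; a_1 = 16/7; a_2 = 156/77; a_3 = 3904/3465; a_4 = 2696/5985


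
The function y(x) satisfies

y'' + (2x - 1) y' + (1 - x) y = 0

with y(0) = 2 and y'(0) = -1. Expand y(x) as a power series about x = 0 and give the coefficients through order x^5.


Ansatz: y(x) = sum_{n>=0} a_n x^n, so y'(x) = sum_{n>=1} n a_n x^(n-1) and y''(x) = sum_{n>=2} n(n-1) a_n x^(n-2).
Substitute into P(x) y'' + Q(x) y' + R(x) y = 0 with P(x) = 1, Q(x) = 2x - 1, R(x) = 1 - x, and match powers of x.
Initial conditions: a_0 = 2, a_1 = -1.
Setting the coefficient of each power of x to zero and solving order by order (substituting the coefficients already found):
  x^0: 2 a_2 - a_1 + a_0 = 0  ->  2 a_2 = a_1 - a_0 = -3  ->  a_2 = -3/2
  x^1: 6 a_3 - 2 a_2 + 3 a_1 - a_0 = 0  ->  6 a_3 = 2 a_2 - 3 a_1 + a_0 = 2  ->  a_3 = 1/3
  x^2: 12 a_4 - 3 a_3 + 5 a_2 - a_1 = 0  ->  12 a_4 = 3 a_3 - 5 a_2 + a_1 = 15/2  ->  a_4 = 5/8
  x^3: 20 a_5 - 4 a_4 + 7 a_3 - a_2 = 0  ->  20 a_5 = 4 a_4 - 7 a_3 + a_2 = -4/3  ->  a_5 = -1/15
Truncated series: y(x) = 2 - x - (3/2) x^2 + (1/3) x^3 + (5/8) x^4 - (1/15) x^5 + O(x^6).

a_0 = 2; a_1 = -1; a_2 = -3/2; a_3 = 1/3; a_4 = 5/8; a_5 = -1/15


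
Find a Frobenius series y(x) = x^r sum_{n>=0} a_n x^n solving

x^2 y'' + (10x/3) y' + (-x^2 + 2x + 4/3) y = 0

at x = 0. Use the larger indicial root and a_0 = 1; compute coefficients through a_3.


Write in Frobenius form y'' + (p(x)/x) y' + (q(x)/x^2) y = 0:
  p(x) = 10/3,  q(x) = -x^2 + 2x + 4/3.
Indicial equation: r(r-1) + (10/3) r + (4/3) = 0 -> roots r_1 = -1, r_2 = -4/3.
Take r = r_1 = -1. Let y(x) = x^r sum_{n>=0} a_n x^n with a_0 = 1.
Substitute y = x^r sum a_n x^n and match x^{r+n}. The recurrence is
  D(n) a_n + 2 a_{n-1} - 1 a_{n-2} = 0,  where D(n) = (r+n)(r+n-1) + (10/3)(r+n) + (4/3).
  a_n = [-2 a_{n-1} + 1 a_{n-2}] / D(n).
Since the indicial polynomial factors as (r - r_1)(r - r_2), D(n) = (r_1 + n - r_1)(r_1 + n - r_2) = n(n + 1/3).
Evaluating step by step (a_0 = 1):
  n = 1: D(1) = 1(1 + 1/3) = 4/3; numerator = -2(1) = -2; a_1 = (-2)/(4/3) = -3/2
  n = 2: D(2) = 2(2 + 1/3) = 14/3; numerator = -2(-3/2) + 1(1) = 4; a_2 = (4)/(14/3) = 6/7
  n = 3: D(3) = 3(3 + 1/3) = 10; numerator = -2(6/7) + 1(-3/2) = -45/14; a_3 = (-45/14)/(10) = -9/28

r = -1; a_0 = 1; a_1 = -3/2; a_2 = 6/7; a_3 = -9/28


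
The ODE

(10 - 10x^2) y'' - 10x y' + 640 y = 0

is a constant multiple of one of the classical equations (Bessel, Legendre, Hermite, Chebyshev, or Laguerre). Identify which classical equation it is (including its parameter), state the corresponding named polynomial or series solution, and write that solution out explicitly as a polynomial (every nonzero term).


All three coefficients share the factor 10; dividing through by 10 gives  (1 - x^2) y'' - x y' + 64 y = 0.
This matches the Chebyshev equation (1 - x^2) y'' - x y' + n^2 y = 0 (note the -x y' term, not -2x y') with n^2 = 64, so n = 8; the polynomial solution is T_8(x).
With y = sum_k a_k x^k, matching x^k gives (k+2)(k+1) a_{k+2} = (k^2 - n^2) a_k = (k - 8)(k + 8) a_k. The right side vanishes at k = 8, so the series with the parity of 8 terminates at degree 8.
Standard normalization: leading coefficient of T_n is 2^(n-1), so a_8 = 2^7 = 128. Work downward with a_k = (k+1)(k+2) a_{k+2} / ((k - 8)(k + 8)):
  a_6 = (7)(8)(128) / ((6 - 8)(6 + 8)) = 7168/(-28) = -256
  a_4 = (5)(6)(-256) / ((4 - 8)(4 + 8)) = -7680/(-48) = 160
  a_2 = (3)(4)(160) / ((2 - 8)(2 + 8)) = 1920/(-60) = -32
  a_0 = (1)(2)(-32) / ((0 - 8)(0 + 8)) = -64/(-64) = 1
Hence T_8(x) = 128 x^8 - 256 x^6 + 160 x^4 - 32 x^2 + 1.

T_8(x); series = 128 x^8 - 256 x^6 + 160 x^4 - 32 x^2 + 1


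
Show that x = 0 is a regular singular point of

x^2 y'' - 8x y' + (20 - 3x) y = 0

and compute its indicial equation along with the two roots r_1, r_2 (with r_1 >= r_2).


Divide by x^2 to reach normal form y'' + P_1(x) y' + P_2(x) y = 0 with P_1(x) = -8/x and P_2(x) = -3/x + 20/x^2.
x = 0 is a singular point because the y'-coefficient -8/x has a pole at x = 0 and the y-coefficient -3/x + 20/x^2 has a pole at x = 0.
It is a regular singular point because x P_1(x) = p(x) = -8 and x^2 P_2(x) = q(x) = 20 - 3x are polynomials, hence analytic at x = 0.
p(0) = -8,  q(0) = 20.
Indicial equation: r(r-1) + p(0) r + q(0) = 0, i.e. r^2 + (p(0) - 1) r + q(0) = 0, i.e. r^2 - 9 r + 20 = 0.
Discriminant: (-9)^2 - 4(20) = 1, so r = (9 ± 1)/2.
Solving: r_1 = 5, r_2 = 4.

indicial: r^2 - 9 r + 20 = 0; roots r_1 = 5, r_2 = 4


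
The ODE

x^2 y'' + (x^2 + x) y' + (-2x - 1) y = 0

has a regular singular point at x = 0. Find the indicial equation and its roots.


Divide by x^2 to reach normal form y'' + P_1(x) y' + P_2(x) y = 0 with P_1(x) = 1 + 1/x and P_2(x) = -2/x - 1/x^2.
x = 0 is a singular point because the y'-coefficient 1 + 1/x has a pole at x = 0 and the y-coefficient -2/x - 1/x^2 has a pole at x = 0.
It is a regular singular point because x P_1(x) = p(x) = x + 1 and x^2 P_2(x) = q(x) = -2x - 1 are polynomials, hence analytic at x = 0.
p(0) = 1,  q(0) = -1.
Indicial equation: r(r-1) + p(0) r + q(0) = 0, i.e. r^2 + (p(0) - 1) r + q(0) = 0, i.e. r^2 - 1 = 0.
Discriminant: (0)^2 - 4(-1) = 4, so r = (0 ± 2)/2.
Solving: r_1 = 1, r_2 = -1.

indicial: r^2 - 1 = 0; roots r_1 = 1, r_2 = -1


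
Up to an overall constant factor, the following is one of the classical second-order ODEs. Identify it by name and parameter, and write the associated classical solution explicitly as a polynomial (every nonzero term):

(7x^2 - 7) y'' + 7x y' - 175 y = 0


All three coefficients share the factor -7; dividing through by -7 gives  (1 - x^2) y'' - x y' + 25 y = 0.
This matches the Chebyshev equation (1 - x^2) y'' - x y' + n^2 y = 0 (note the -x y' term, not -2x y') with n^2 = 25, so n = 5; the polynomial solution is T_5(x).
With y = sum_k a_k x^k, matching x^k gives (k+2)(k+1) a_{k+2} = (k^2 - n^2) a_k = (k - 5)(k + 5) a_k. The right side vanishes at k = 5, so the series with the parity of 5 terminates at degree 5.
Standard normalization: leading coefficient of T_n is 2^(n-1), so a_5 = 2^4 = 16. Work downward with a_k = (k+1)(k+2) a_{k+2} / ((k - 5)(k + 5)):
  a_3 = (4)(5)(16) / ((3 - 5)(3 + 5)) = 320/(-16) = -20
  a_1 = (2)(3)(-20) / ((1 - 5)(1 + 5)) = -120/(-24) = 5
Hence T_5(x) = 16 x^5 - 20 x^3 + 5 x.

T_5(x); series = 16 x^5 - 20 x^3 + 5 x


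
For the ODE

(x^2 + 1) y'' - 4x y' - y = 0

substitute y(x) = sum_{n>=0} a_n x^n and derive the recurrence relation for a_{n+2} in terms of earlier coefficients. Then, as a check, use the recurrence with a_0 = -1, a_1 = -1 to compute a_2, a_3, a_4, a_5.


Substitute y = sum_n a_n x^n.
(1 + 1 x^2) y'' contributes (n+2)(n+1) a_{n+2} + n(n-1) a_n at x^n.
-4 x y'(x) contributes -4 n a_n at x^n.
-y(x) contributes -1 a_n at x^n.
Matching x^n: (n+2)(n+1) a_{n+2} + (n(n-1) - 4 n - 1) a_n = 0.
Thus a_{n+2} = (-n(n-1) + 4 n + 1) / ((n+1)(n+2)) * a_n.

Check with a_0 = -1, a_1 = -1 (apply the recurrence for n = 0, 1, 2, 3): a_0 = -1, a_1 = -1, a_2 = -1/2, a_3 = -5/6, a_4 = -7/24, a_5 = -7/24.

a_(n+2) = (-n(n-1) + 4 n + 1) / ((n+1)(n+2)) * a_n; check: a_0 = -1, a_1 = -1, a_2 = -1/2, a_3 = -5/6, a_4 = -7/24, a_5 = -7/24


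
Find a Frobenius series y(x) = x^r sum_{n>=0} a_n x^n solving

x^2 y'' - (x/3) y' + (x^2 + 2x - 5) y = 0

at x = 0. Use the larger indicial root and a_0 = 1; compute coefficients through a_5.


Write in Frobenius form y'' + (p(x)/x) y' + (q(x)/x^2) y = 0:
  p(x) = -1/3,  q(x) = x^2 + 2x - 5.
Indicial equation: r(r-1) + (-1/3) r + (-5) = 0 -> roots r_1 = 3, r_2 = -5/3.
Take r = r_1 = 3. Let y(x) = x^r sum_{n>=0} a_n x^n with a_0 = 1.
Substitute y = x^r sum a_n x^n and match x^{r+n}. The recurrence is
  D(n) a_n + 2 a_{n-1} + 1 a_{n-2} = 0,  where D(n) = (r+n)(r+n-1) + (-1/3)(r+n) + (-5).
  a_n = [-2 a_{n-1} - 1 a_{n-2}] / D(n).
Since the indicial polynomial factors as (r - r_1)(r - r_2), D(n) = (r_1 + n - r_1)(r_1 + n - r_2) = n(n + 14/3).
Evaluating step by step (a_0 = 1):
  n = 1: D(1) = 1(1 + 14/3) = 17/3; numerator = -2(1) = -2; a_1 = (-2)/(17/3) = -6/17
  n = 2: D(2) = 2(2 + 14/3) = 40/3; numerator = -2(-6/17) - 1(1) = -5/17; a_2 = (-5/17)/(40/3) = -3/136
  n = 3: D(3) = 3(3 + 14/3) = 23; numerator = -2(-3/136) - 1(-6/17) = 27/68; a_3 = (27/68)/(23) = 27/1564
  n = 4: D(4) = 4(4 + 14/3) = 104/3; numerator = -2(27/1564) - 1(-3/136) = -39/3128; a_4 = (-39/3128)/(104/3) = -9/25024
  n = 5: D(5) = 5(5 + 14/3) = 145/3; numerator = -2(-9/25024) - 1(27/1564) = -9/544; a_5 = (-9/544)/(145/3) = -27/78880

r = 3; a_0 = 1; a_1 = -6/17; a_2 = -3/136; a_3 = 27/1564; a_4 = -9/25024; a_5 = -27/78880


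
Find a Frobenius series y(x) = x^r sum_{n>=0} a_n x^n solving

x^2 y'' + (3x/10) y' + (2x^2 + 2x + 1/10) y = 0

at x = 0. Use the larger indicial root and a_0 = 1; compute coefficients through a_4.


Write in Frobenius form y'' + (p(x)/x) y' + (q(x)/x^2) y = 0:
  p(x) = 3/10,  q(x) = 2x^2 + 2x + 1/10.
Indicial equation: r(r-1) + (3/10) r + (1/10) = 0 -> roots r_1 = 1/2, r_2 = 1/5.
Take r = r_1 = 1/2. Let y(x) = x^r sum_{n>=0} a_n x^n with a_0 = 1.
Substitute y = x^r sum a_n x^n and match x^{r+n}. The recurrence is
  D(n) a_n + 2 a_{n-1} + 2 a_{n-2} = 0,  where D(n) = (r+n)(r+n-1) + (3/10)(r+n) + (1/10).
  a_n = [-2 a_{n-1} - 2 a_{n-2}] / D(n).
Since the indicial polynomial factors as (r - r_1)(r - r_2), D(n) = (r_1 + n - r_1)(r_1 + n - r_2) = n(n + 3/10).
Evaluating step by step (a_0 = 1):
  n = 1: D(1) = 1(1 + 3/10) = 13/10; numerator = -2(1) = -2; a_1 = (-2)/(13/10) = -20/13
  n = 2: D(2) = 2(2 + 3/10) = 23/5; numerator = -2(-20/13) - 2(1) = 14/13; a_2 = (14/13)/(23/5) = 70/299
  n = 3: D(3) = 3(3 + 3/10) = 99/10; numerator = -2(70/299) - 2(-20/13) = 60/23; a_3 = (60/23)/(99/10) = 200/759
  n = 4: D(4) = 4(4 + 3/10) = 86/5; numerator = -2(200/759) - 2(70/299) = -9820/9867; a_4 = (-9820/9867)/(86/5) = -24550/424281

r = 1/2; a_0 = 1; a_1 = -20/13; a_2 = 70/299; a_3 = 200/759; a_4 = -24550/424281


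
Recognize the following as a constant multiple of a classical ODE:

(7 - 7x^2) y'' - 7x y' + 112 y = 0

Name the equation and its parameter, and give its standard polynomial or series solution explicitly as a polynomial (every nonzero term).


All three coefficients share the factor 7; dividing through by 7 gives  (1 - x^2) y'' - x y' + 16 y = 0.
This matches the Chebyshev equation (1 - x^2) y'' - x y' + n^2 y = 0 (note the -x y' term, not -2x y') with n^2 = 16, so n = 4; the polynomial solution is T_4(x).
With y = sum_k a_k x^k, matching x^k gives (k+2)(k+1) a_{k+2} = (k^2 - n^2) a_k = (k - 4)(k + 4) a_k. The right side vanishes at k = 4, so the series with the parity of 4 terminates at degree 4.
Standard normalization: leading coefficient of T_n is 2^(n-1), so a_4 = 2^3 = 8. Work downward with a_k = (k+1)(k+2) a_{k+2} / ((k - 4)(k + 4)):
  a_2 = (3)(4)(8) / ((2 - 4)(2 + 4)) = 96/(-12) = -8
  a_0 = (1)(2)(-8) / ((0 - 4)(0 + 4)) = -16/(-16) = 1
Hence T_4(x) = 8 x^4 - 8 x^2 + 1.

T_4(x); series = 8 x^4 - 8 x^2 + 1


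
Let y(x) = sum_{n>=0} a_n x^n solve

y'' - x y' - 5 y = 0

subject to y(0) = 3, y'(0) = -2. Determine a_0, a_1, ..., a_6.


Ansatz: y(x) = sum_{n>=0} a_n x^n, so y'(x) = sum_{n>=1} n a_n x^(n-1) and y''(x) = sum_{n>=2} n(n-1) a_n x^(n-2).
Substitute into P(x) y'' + Q(x) y' + R(x) y = 0 with P(x) = 1, Q(x) = -x, R(x) = -5, and match powers of x.
Initial conditions: a_0 = 3, a_1 = -2.
Setting the coefficient of each power of x to zero and solving order by order (substituting the coefficients already found):
  x^0: 2 a_2 - 5 a_0 = 0  ->  2 a_2 = 5 a_0 = 15  ->  a_2 = 15/2
  x^1: 6 a_3 - 6 a_1 = 0  ->  6 a_3 = 6 a_1 = -12  ->  a_3 = -2
  x^2: 12 a_4 - 7 a_2 = 0  ->  12 a_4 = 7 a_2 = 105/2  ->  a_4 = 35/8
  x^3: 20 a_5 - 8 a_3 = 0  ->  20 a_5 = 8 a_3 = -16  ->  a_5 = -4/5
  x^4: 30 a_6 - 9 a_4 = 0  ->  30 a_6 = 9 a_4 = 315/8  ->  a_6 = 21/16
Truncated series: y(x) = 3 - 2 x + (15/2) x^2 - 2 x^3 + (35/8) x^4 - (4/5) x^5 + (21/16) x^6 + O(x^7).

a_0 = 3; a_1 = -2; a_2 = 15/2; a_3 = -2; a_4 = 35/8; a_5 = -4/5; a_6 = 21/16


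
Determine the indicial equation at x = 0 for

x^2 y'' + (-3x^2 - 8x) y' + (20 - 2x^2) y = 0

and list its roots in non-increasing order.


Divide by x^2 to reach normal form y'' + P_1(x) y' + P_2(x) y = 0 with P_1(x) = -3 - 8/x and P_2(x) = -2 + 20/x^2.
x = 0 is a singular point because the y'-coefficient -3 - 8/x has a pole at x = 0 and the y-coefficient -2 + 20/x^2 has a pole at x = 0.
It is a regular singular point because x P_1(x) = p(x) = -3x - 8 and x^2 P_2(x) = q(x) = 20 - 2x^2 are polynomials, hence analytic at x = 0.
p(0) = -8,  q(0) = 20.
Indicial equation: r(r-1) + p(0) r + q(0) = 0, i.e. r^2 + (p(0) - 1) r + q(0) = 0, i.e. r^2 - 9 r + 20 = 0.
Discriminant: (-9)^2 - 4(20) = 1, so r = (9 ± 1)/2.
Solving: r_1 = 5, r_2 = 4.

indicial: r^2 - 9 r + 20 = 0; roots r_1 = 5, r_2 = 4


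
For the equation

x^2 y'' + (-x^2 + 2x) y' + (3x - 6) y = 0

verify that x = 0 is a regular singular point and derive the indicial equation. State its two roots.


Divide by x^2 to reach normal form y'' + P_1(x) y' + P_2(x) y = 0 with P_1(x) = -1 + 2/x and P_2(x) = 3/x - 6/x^2.
x = 0 is a singular point because the y'-coefficient -1 + 2/x has a pole at x = 0 and the y-coefficient 3/x - 6/x^2 has a pole at x = 0.
It is a regular singular point because x P_1(x) = p(x) = 2 - x and x^2 P_2(x) = q(x) = 3x - 6 are polynomials, hence analytic at x = 0.
p(0) = 2,  q(0) = -6.
Indicial equation: r(r-1) + p(0) r + q(0) = 0, i.e. r^2 + (p(0) - 1) r + q(0) = 0, i.e. r^2 + 1 r - 6 = 0.
Discriminant: (1)^2 - 4(-6) = 25, so r = (-1 ± 5)/2.
Solving: r_1 = 2, r_2 = -3.

indicial: r^2 + 1 r - 6 = 0; roots r_1 = 2, r_2 = -3


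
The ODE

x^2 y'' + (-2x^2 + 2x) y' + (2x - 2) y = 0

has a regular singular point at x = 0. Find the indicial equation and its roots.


Divide by x^2 to reach normal form y'' + P_1(x) y' + P_2(x) y = 0 with P_1(x) = -2 + 2/x and P_2(x) = 2/x - 2/x^2.
x = 0 is a singular point because the y'-coefficient -2 + 2/x has a pole at x = 0 and the y-coefficient 2/x - 2/x^2 has a pole at x = 0.
It is a regular singular point because x P_1(x) = p(x) = 2 - 2x and x^2 P_2(x) = q(x) = 2x - 2 are polynomials, hence analytic at x = 0.
p(0) = 2,  q(0) = -2.
Indicial equation: r(r-1) + p(0) r + q(0) = 0, i.e. r^2 + (p(0) - 1) r + q(0) = 0, i.e. r^2 + 1 r - 2 = 0.
Discriminant: (1)^2 - 4(-2) = 9, so r = (-1 ± 3)/2.
Solving: r_1 = 1, r_2 = -2.

indicial: r^2 + 1 r - 2 = 0; roots r_1 = 1, r_2 = -2


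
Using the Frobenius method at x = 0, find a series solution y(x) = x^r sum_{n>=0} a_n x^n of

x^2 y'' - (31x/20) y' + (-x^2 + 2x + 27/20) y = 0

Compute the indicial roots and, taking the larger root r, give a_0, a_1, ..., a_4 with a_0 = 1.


Write in Frobenius form y'' + (p(x)/x) y' + (q(x)/x^2) y = 0:
  p(x) = -31/20,  q(x) = -x^2 + 2x + 27/20.
Indicial equation: r(r-1) + (-31/20) r + (27/20) = 0 -> roots r_1 = 9/5, r_2 = 3/4.
Take r = r_1 = 9/5. Let y(x) = x^r sum_{n>=0} a_n x^n with a_0 = 1.
Substitute y = x^r sum a_n x^n and match x^{r+n}. The recurrence is
  D(n) a_n + 2 a_{n-1} - 1 a_{n-2} = 0,  where D(n) = (r+n)(r+n-1) + (-31/20)(r+n) + (27/20).
  a_n = [-2 a_{n-1} + 1 a_{n-2}] / D(n).
Since the indicial polynomial factors as (r - r_1)(r - r_2), D(n) = (r_1 + n - r_1)(r_1 + n - r_2) = n(n + 21/20).
Evaluating step by step (a_0 = 1):
  n = 1: D(1) = 1(1 + 21/20) = 41/20; numerator = -2(1) = -2; a_1 = (-2)/(41/20) = -40/41
  n = 2: D(2) = 2(2 + 21/20) = 61/10; numerator = -2(-40/41) + 1(1) = 121/41; a_2 = (121/41)/(61/10) = 1210/2501
  n = 3: D(3) = 3(3 + 21/20) = 243/20; numerator = -2(1210/2501) + 1(-40/41) = -4860/2501; a_3 = (-4860/2501)/(243/20) = -400/2501
  n = 4: D(4) = 4(4 + 21/20) = 101/5; numerator = -2(-400/2501) + 1(1210/2501) = 2010/2501; a_4 = (2010/2501)/(101/5) = 10050/252601

r = 9/5; a_0 = 1; a_1 = -40/41; a_2 = 1210/2501; a_3 = -400/2501; a_4 = 10050/252601


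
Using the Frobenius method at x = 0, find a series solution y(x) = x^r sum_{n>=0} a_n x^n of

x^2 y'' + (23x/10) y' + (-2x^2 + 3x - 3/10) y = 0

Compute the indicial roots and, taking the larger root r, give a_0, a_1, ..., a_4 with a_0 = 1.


Write in Frobenius form y'' + (p(x)/x) y' + (q(x)/x^2) y = 0:
  p(x) = 23/10,  q(x) = -2x^2 + 3x - 3/10.
Indicial equation: r(r-1) + (23/10) r + (-3/10) = 0 -> roots r_1 = 1/5, r_2 = -3/2.
Take r = r_1 = 1/5. Let y(x) = x^r sum_{n>=0} a_n x^n with a_0 = 1.
Substitute y = x^r sum a_n x^n and match x^{r+n}. The recurrence is
  D(n) a_n + 3 a_{n-1} - 2 a_{n-2} = 0,  where D(n) = (r+n)(r+n-1) + (23/10)(r+n) + (-3/10).
  a_n = [-3 a_{n-1} + 2 a_{n-2}] / D(n).
Since the indicial polynomial factors as (r - r_1)(r - r_2), D(n) = (r_1 + n - r_1)(r_1 + n - r_2) = n(n + 17/10).
Evaluating step by step (a_0 = 1):
  n = 1: D(1) = 1(1 + 17/10) = 27/10; numerator = -3(1) = -3; a_1 = (-3)/(27/10) = -10/9
  n = 2: D(2) = 2(2 + 17/10) = 37/5; numerator = -3(-10/9) + 2(1) = 16/3; a_2 = (16/3)/(37/5) = 80/111
  n = 3: D(3) = 3(3 + 17/10) = 141/10; numerator = -3(80/111) + 2(-10/9) = -1460/333; a_3 = (-1460/333)/(141/10) = -14600/46953
  n = 4: D(4) = 4(4 + 17/10) = 114/5; numerator = -3(-14600/46953) + 2(80/111) = 37160/15651; a_4 = (37160/15651)/(114/5) = 92900/892107

r = 1/5; a_0 = 1; a_1 = -10/9; a_2 = 80/111; a_3 = -14600/46953; a_4 = 92900/892107


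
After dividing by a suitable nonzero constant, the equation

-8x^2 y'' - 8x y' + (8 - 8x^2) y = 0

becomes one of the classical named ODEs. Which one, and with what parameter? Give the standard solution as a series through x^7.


All three coefficients share the factor -8; dividing through by -8 gives  x^2 y'' + x y' + (x^2 - 1) y = 0.
This matches the Bessel equation x^2 y'' + x y' + (x^2 - nu^2) y = 0 with nu^2 = 1, so nu = 1; the solution bounded at x = 0 is J_1(x).
Frobenius at x = 0: indicial roots ±nu; for r = nu the recurrence k(k + 2nu) c_k = -c_{k-2} gives the standard series J_nu(x) = sum_{k>=0} (-1)^k / (k! (k+nu)!) (x/2)^(2k+nu). Evaluate the first 4 terms:
  k = 0: (-1)^0 / (0! * 1! * 2^1) x^1 = 1/(1*1*2) x^1 = (1/2) x^1
  k = 1: (-1)^1 / (1! * 2! * 2^3) x^3 = -1/(1*2*8) x^3 = (-1/16) x^3
  k = 2: (-1)^2 / (2! * 3! * 2^5) x^5 = 1/(2*6*32) x^5 = (1/384) x^5
  k = 3: (-1)^3 / (3! * 4! * 2^7) x^7 = -1/(6*24*128) x^7 = (-1/18432) x^7
Hence J_1(x) = -x^7/18432 + x^5/384 - x^3/16 + x/2 + ....

J_1(x); series = -x^7/18432 + x^5/384 - x^3/16 + x/2


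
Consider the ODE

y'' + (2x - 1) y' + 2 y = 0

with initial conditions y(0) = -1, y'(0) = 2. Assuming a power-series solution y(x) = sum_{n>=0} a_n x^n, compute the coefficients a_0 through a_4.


Ansatz: y(x) = sum_{n>=0} a_n x^n, so y'(x) = sum_{n>=1} n a_n x^(n-1) and y''(x) = sum_{n>=2} n(n-1) a_n x^(n-2).
Substitute into P(x) y'' + Q(x) y' + R(x) y = 0 with P(x) = 1, Q(x) = 2x - 1, R(x) = 2, and match powers of x.
Initial conditions: a_0 = -1, a_1 = 2.
Setting the coefficient of each power of x to zero and solving order by order (substituting the coefficients already found):
  x^0: 2 a_2 - a_1 + 2 a_0 = 0  ->  2 a_2 = a_1 - 2 a_0 = 4  ->  a_2 = 2
  x^1: 6 a_3 - 2 a_2 + 4 a_1 = 0  ->  6 a_3 = 2 a_2 - 4 a_1 = -4  ->  a_3 = -2/3
  x^2: 12 a_4 - 3 a_3 + 6 a_2 = 0  ->  12 a_4 = 3 a_3 - 6 a_2 = -14  ->  a_4 = -7/6
Truncated series: y(x) = -1 + 2 x + 2 x^2 - (2/3) x^3 - (7/6) x^4 + O(x^5).

a_0 = -1; a_1 = 2; a_2 = 2; a_3 = -2/3; a_4 = -7/6


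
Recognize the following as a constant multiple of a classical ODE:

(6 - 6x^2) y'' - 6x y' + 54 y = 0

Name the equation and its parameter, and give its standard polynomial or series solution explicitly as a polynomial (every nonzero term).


All three coefficients share the factor 6; dividing through by 6 gives  (1 - x^2) y'' - x y' + 9 y = 0.
This matches the Chebyshev equation (1 - x^2) y'' - x y' + n^2 y = 0 (note the -x y' term, not -2x y') with n^2 = 9, so n = 3; the polynomial solution is T_3(x).
With y = sum_k a_k x^k, matching x^k gives (k+2)(k+1) a_{k+2} = (k^2 - n^2) a_k = (k - 3)(k + 3) a_k. The right side vanishes at k = 3, so the series with the parity of 3 terminates at degree 3.
Standard normalization: leading coefficient of T_n is 2^(n-1), so a_3 = 2^2 = 4. Work downward with a_k = (k+1)(k+2) a_{k+2} / ((k - 3)(k + 3)):
  a_1 = (2)(3)(4) / ((1 - 3)(1 + 3)) = 24/(-8) = -3
Hence T_3(x) = 4 x^3 - 3 x.

T_3(x); series = 4 x^3 - 3 x


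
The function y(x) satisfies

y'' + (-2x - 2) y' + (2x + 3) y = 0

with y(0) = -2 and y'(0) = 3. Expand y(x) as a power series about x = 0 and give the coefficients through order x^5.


Ansatz: y(x) = sum_{n>=0} a_n x^n, so y'(x) = sum_{n>=1} n a_n x^(n-1) and y''(x) = sum_{n>=2} n(n-1) a_n x^(n-2).
Substitute into P(x) y'' + Q(x) y' + R(x) y = 0 with P(x) = 1, Q(x) = -2x - 2, R(x) = 2x + 3, and match powers of x.
Initial conditions: a_0 = -2, a_1 = 3.
Setting the coefficient of each power of x to zero and solving order by order (substituting the coefficients already found):
  x^0: 2 a_2 - 2 a_1 + 3 a_0 = 0  ->  2 a_2 = 2 a_1 - 3 a_0 = 12  ->  a_2 = 6
  x^1: 6 a_3 - 4 a_2 + a_1 + 2 a_0 = 0  ->  6 a_3 = 4 a_2 - a_1 - 2 a_0 = 25  ->  a_3 = 25/6
  x^2: 12 a_4 - 6 a_3 - a_2 + 2 a_1 = 0  ->  12 a_4 = 6 a_3 + a_2 - 2 a_1 = 25  ->  a_4 = 25/12
  x^3: 20 a_5 - 8 a_4 - 3 a_3 + 2 a_2 = 0  ->  20 a_5 = 8 a_4 + 3 a_3 - 2 a_2 = 103/6  ->  a_5 = 103/120
Truncated series: y(x) = -2 + 3 x + 6 x^2 + (25/6) x^3 + (25/12) x^4 + (103/120) x^5 + O(x^6).

a_0 = -2; a_1 = 3; a_2 = 6; a_3 = 25/6; a_4 = 25/12; a_5 = 103/120


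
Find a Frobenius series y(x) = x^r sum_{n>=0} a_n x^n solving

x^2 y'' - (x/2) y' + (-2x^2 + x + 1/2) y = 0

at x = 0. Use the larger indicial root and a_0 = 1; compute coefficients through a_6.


Write in Frobenius form y'' + (p(x)/x) y' + (q(x)/x^2) y = 0:
  p(x) = -1/2,  q(x) = -2x^2 + x + 1/2.
Indicial equation: r(r-1) + (-1/2) r + (1/2) = 0 -> roots r_1 = 1, r_2 = 1/2.
Take r = r_1 = 1. Let y(x) = x^r sum_{n>=0} a_n x^n with a_0 = 1.
Substitute y = x^r sum a_n x^n and match x^{r+n}. The recurrence is
  D(n) a_n + 1 a_{n-1} - 2 a_{n-2} = 0,  where D(n) = (r+n)(r+n-1) + (-1/2)(r+n) + (1/2).
  a_n = [-1 a_{n-1} + 2 a_{n-2}] / D(n).
Since the indicial polynomial factors as (r - r_1)(r - r_2), D(n) = (r_1 + n - r_1)(r_1 + n - r_2) = n(n + 1/2).
Evaluating step by step (a_0 = 1):
  n = 1: D(1) = 1(1 + 1/2) = 3/2; numerator = -1(1) = -1; a_1 = (-1)/(3/2) = -2/3
  n = 2: D(2) = 2(2 + 1/2) = 5; numerator = -1(-2/3) + 2(1) = 8/3; a_2 = (8/3)/(5) = 8/15
  n = 3: D(3) = 3(3 + 1/2) = 21/2; numerator = -1(8/15) + 2(-2/3) = -28/15; a_3 = (-28/15)/(21/2) = -8/45
  n = 4: D(4) = 4(4 + 1/2) = 18; numerator = -1(-8/45) + 2(8/15) = 56/45; a_4 = (56/45)/(18) = 28/405
  n = 5: D(5) = 5(5 + 1/2) = 55/2; numerator = -1(28/405) + 2(-8/45) = -172/405; a_5 = (-172/405)/(55/2) = -344/22275
  n = 6: D(6) = 6(6 + 1/2) = 39; numerator = -1(-344/22275) + 2(28/405) = 3424/22275; a_6 = (3424/22275)/(39) = 3424/868725

r = 1; a_0 = 1; a_1 = -2/3; a_2 = 8/15; a_3 = -8/45; a_4 = 28/405; a_5 = -344/22275; a_6 = 3424/868725


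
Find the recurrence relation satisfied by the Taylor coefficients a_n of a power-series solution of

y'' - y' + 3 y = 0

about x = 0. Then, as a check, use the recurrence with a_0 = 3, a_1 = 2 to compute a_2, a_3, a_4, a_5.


Substitute y = sum_n a_n x^n.
y''(x) has coefficient (n+2)(n+1) a_{n+2} at x^n;
-y'(x) has coefficient -(n+1) a_{n+1} at x^n;
3 y(x) has coefficient 3 a_n at x^n.
Matching x^n: (n+2)(n+1) a_{n+2} - (n+1) a_{n+1} + 3 a_n = 0.
Thus a_{n+2} = [(n+1) a_{n+1} - 3 a_n] / ((n+1)(n+2)).

Check with a_0 = 3, a_1 = 2 (apply the recurrence for n = 0, 1, 2, 3): a_0 = 3, a_1 = 2, a_2 = -7/2, a_3 = -13/6, a_4 = 1/3, a_5 = 47/120.

a_(n+2) = [(n+1) a_(n+1) - 3 a_n] / ((n+1)(n+2)); check: a_0 = 3, a_1 = 2, a_2 = -7/2, a_3 = -13/6, a_4 = 1/3, a_5 = 47/120


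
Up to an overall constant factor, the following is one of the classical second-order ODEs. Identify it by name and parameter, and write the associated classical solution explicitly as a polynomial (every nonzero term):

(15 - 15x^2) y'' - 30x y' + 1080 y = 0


All three coefficients share the factor 15; dividing through by 15 gives  (1 - x^2) y'' - 2x y' + 72 y = 0.
This matches the Legendre equation (1 - x^2) y'' - 2x y' + n(n+1) y = 0 (note the -2x y' term) with n(n+1) = 72, so n = 8; the polynomial solution is P_8(x).
With y = sum_k a_k x^k, matching x^k gives (k+2)(k+1) a_{k+2} = [k(k+1) - n(n+1)] a_k = (k - 8)(k + 9) a_k. The right side vanishes at k = 8, so the series with the parity of 8 terminates at degree 8.
Standard normalization (P_n(1) = 1): leading coefficient (2n)!/(2^n (n!)^2) = 20922789888000/(256*1625702400) = 6435/128, so a_8 = 6435/128. Work downward with a_k = (k+1)(k+2) a_{k+2} / ((k - 8)(k + 9)):
  a_6 = (7)(8)(6435/128) / ((6 - 8)(6 + 9)) = (45045/16)/(-30) = -3003/32
  a_4 = (5)(6)(-3003/32) / ((4 - 8)(4 + 9)) = (-45045/16)/(-52) = 3465/64
  a_2 = (3)(4)(3465/64) / ((2 - 8)(2 + 9)) = (10395/16)/(-66) = -315/32
  a_0 = (1)(2)(-315/32) / ((0 - 8)(0 + 9)) = (-315/16)/(-72) = 35/128
Hence P_8(x) = 6435 x^8/128 - 3003 x^6/32 + 3465 x^4/64 - 315 x^2/32 + 35/128.

P_8(x); series = 6435 x^8/128 - 3003 x^6/32 + 3465 x^4/64 - 315 x^2/32 + 35/128


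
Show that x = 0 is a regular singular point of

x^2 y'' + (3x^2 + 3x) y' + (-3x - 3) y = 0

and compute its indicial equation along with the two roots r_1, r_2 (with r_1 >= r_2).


Divide by x^2 to reach normal form y'' + P_1(x) y' + P_2(x) y = 0 with P_1(x) = 3 + 3/x and P_2(x) = -3/x - 3/x^2.
x = 0 is a singular point because the y'-coefficient 3 + 3/x has a pole at x = 0 and the y-coefficient -3/x - 3/x^2 has a pole at x = 0.
It is a regular singular point because x P_1(x) = p(x) = 3x + 3 and x^2 P_2(x) = q(x) = -3x - 3 are polynomials, hence analytic at x = 0.
p(0) = 3,  q(0) = -3.
Indicial equation: r(r-1) + p(0) r + q(0) = 0, i.e. r^2 + (p(0) - 1) r + q(0) = 0, i.e. r^2 + 2 r - 3 = 0.
Discriminant: (2)^2 - 4(-3) = 16, so r = (-2 ± 4)/2.
Solving: r_1 = 1, r_2 = -3.

indicial: r^2 + 2 r - 3 = 0; roots r_1 = 1, r_2 = -3


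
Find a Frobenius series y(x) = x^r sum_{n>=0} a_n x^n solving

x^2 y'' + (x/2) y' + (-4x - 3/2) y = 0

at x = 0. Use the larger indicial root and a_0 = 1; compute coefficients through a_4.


Write in Frobenius form y'' + (p(x)/x) y' + (q(x)/x^2) y = 0:
  p(x) = 1/2,  q(x) = -4x - 3/2.
Indicial equation: r(r-1) + (1/2) r + (-3/2) = 0 -> roots r_1 = 3/2, r_2 = -1.
Take r = r_1 = 3/2. Let y(x) = x^r sum_{n>=0} a_n x^n with a_0 = 1.
Substitute y = x^r sum a_n x^n and match x^{r+n}. The recurrence is
  D(n) a_n - 4 a_{n-1} = 0,  where D(n) = (r+n)(r+n-1) + (1/2)(r+n) + (-3/2).
  a_n = 4 / D(n) * a_{n-1}.
Since the indicial polynomial factors as (r - r_1)(r - r_2), D(n) = (r_1 + n - r_1)(r_1 + n - r_2) = n(n + 5/2).
Evaluating step by step (a_0 = 1):
  n = 1: D(1) = 1(1 + 5/2) = 7/2; numerator = 4(1) = 4; a_1 = (4)/(7/2) = 8/7
  n = 2: D(2) = 2(2 + 5/2) = 9; numerator = 4(8/7) = 32/7; a_2 = (32/7)/(9) = 32/63
  n = 3: D(3) = 3(3 + 5/2) = 33/2; numerator = 4(32/63) = 128/63; a_3 = (128/63)/(33/2) = 256/2079
  n = 4: D(4) = 4(4 + 5/2) = 26; numerator = 4(256/2079) = 1024/2079; a_4 = (1024/2079)/(26) = 512/27027

r = 3/2; a_0 = 1; a_1 = 8/7; a_2 = 32/63; a_3 = 256/2079; a_4 = 512/27027


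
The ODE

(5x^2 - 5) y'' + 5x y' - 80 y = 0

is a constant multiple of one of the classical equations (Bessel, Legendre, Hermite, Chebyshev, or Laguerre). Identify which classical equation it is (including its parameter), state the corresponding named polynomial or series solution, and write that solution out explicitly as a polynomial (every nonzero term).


All three coefficients share the factor -5; dividing through by -5 gives  (1 - x^2) y'' - x y' + 16 y = 0.
This matches the Chebyshev equation (1 - x^2) y'' - x y' + n^2 y = 0 (note the -x y' term, not -2x y') with n^2 = 16, so n = 4; the polynomial solution is T_4(x).
With y = sum_k a_k x^k, matching x^k gives (k+2)(k+1) a_{k+2} = (k^2 - n^2) a_k = (k - 4)(k + 4) a_k. The right side vanishes at k = 4, so the series with the parity of 4 terminates at degree 4.
Standard normalization: leading coefficient of T_n is 2^(n-1), so a_4 = 2^3 = 8. Work downward with a_k = (k+1)(k+2) a_{k+2} / ((k - 4)(k + 4)):
  a_2 = (3)(4)(8) / ((2 - 4)(2 + 4)) = 96/(-12) = -8
  a_0 = (1)(2)(-8) / ((0 - 4)(0 + 4)) = -16/(-16) = 1
Hence T_4(x) = 8 x^4 - 8 x^2 + 1.

T_4(x); series = 8 x^4 - 8 x^2 + 1


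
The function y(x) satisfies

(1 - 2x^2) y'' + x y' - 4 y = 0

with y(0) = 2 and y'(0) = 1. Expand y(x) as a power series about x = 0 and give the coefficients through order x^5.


Ansatz: y(x) = sum_{n>=0} a_n x^n, so y'(x) = sum_{n>=1} n a_n x^(n-1) and y''(x) = sum_{n>=2} n(n-1) a_n x^(n-2).
Substitute into P(x) y'' + Q(x) y' + R(x) y = 0 with P(x) = 1 - 2x^2, Q(x) = x, R(x) = -4, and match powers of x.
Initial conditions: a_0 = 2, a_1 = 1.
Setting the coefficient of each power of x to zero and solving order by order (substituting the coefficients already found):
  x^0: 2 a_2 - 4 a_0 = 0  ->  2 a_2 = 4 a_0 = 8  ->  a_2 = 4
  x^1: 6 a_3 - 3 a_1 = 0  ->  6 a_3 = 3 a_1 = 3  ->  a_3 = 1/2
  x^2: 12 a_4 - 6 a_2 = 0  ->  12 a_4 = 6 a_2 = 24  ->  a_4 = 2
  x^3: 20 a_5 - 13 a_3 = 0  ->  20 a_5 = 13 a_3 = 13/2  ->  a_5 = 13/40
Truncated series: y(x) = 2 + x + 4 x^2 + (1/2) x^3 + 2 x^4 + (13/40) x^5 + O(x^6).

a_0 = 2; a_1 = 1; a_2 = 4; a_3 = 1/2; a_4 = 2; a_5 = 13/40


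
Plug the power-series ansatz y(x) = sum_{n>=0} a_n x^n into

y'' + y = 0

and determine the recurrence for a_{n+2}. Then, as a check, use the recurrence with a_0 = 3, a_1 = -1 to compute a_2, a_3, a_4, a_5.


Substitute y = sum_n a_n x^n into y'' + (const) y = 0.
y''(x) = sum_{n>=0} (n+2)(n+1) a_{n+2} x^n.
The ODE becomes sum_n [(n+2)(n+1) a_{n+2} + 1 a_n] x^n = 0.
Setting each coefficient to zero gives the recurrence:
  (n+2)(n+1) a_{n+2} + 1 a_n = 0,
  a_{n+2} = -1 / ((n+1)(n+2)) a_n.

Check with a_0 = 3, a_1 = -1 (apply the recurrence for n = 0, 1, 2, 3): a_0 = 3, a_1 = -1, a_2 = -3/2, a_3 = 1/6, a_4 = 1/8, a_5 = -1/120.

a_{n+2} = -1/((n+1)(n+2)) * a_n; check: a_0 = 3, a_1 = -1, a_2 = -3/2, a_3 = 1/6, a_4 = 1/8, a_5 = -1/120


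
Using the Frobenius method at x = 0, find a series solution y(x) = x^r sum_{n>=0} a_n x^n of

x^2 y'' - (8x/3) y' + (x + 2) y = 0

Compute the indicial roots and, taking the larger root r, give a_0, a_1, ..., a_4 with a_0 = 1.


Write in Frobenius form y'' + (p(x)/x) y' + (q(x)/x^2) y = 0:
  p(x) = -8/3,  q(x) = x + 2.
Indicial equation: r(r-1) + (-8/3) r + (2) = 0 -> roots r_1 = 3, r_2 = 2/3.
Take r = r_1 = 3. Let y(x) = x^r sum_{n>=0} a_n x^n with a_0 = 1.
Substitute y = x^r sum a_n x^n and match x^{r+n}. The recurrence is
  D(n) a_n + 1 a_{n-1} = 0,  where D(n) = (r+n)(r+n-1) + (-8/3)(r+n) + (2).
  a_n = -1 / D(n) * a_{n-1}.
Since the indicial polynomial factors as (r - r_1)(r - r_2), D(n) = (r_1 + n - r_1)(r_1 + n - r_2) = n(n + 7/3).
Evaluating step by step (a_0 = 1):
  n = 1: D(1) = 1(1 + 7/3) = 10/3; numerator = -1(1) = -1; a_1 = (-1)/(10/3) = -3/10
  n = 2: D(2) = 2(2 + 7/3) = 26/3; numerator = -1(-3/10) = 3/10; a_2 = (3/10)/(26/3) = 9/260
  n = 3: D(3) = 3(3 + 7/3) = 16; numerator = -1(9/260) = -9/260; a_3 = (-9/260)/(16) = -9/4160
  n = 4: D(4) = 4(4 + 7/3) = 76/3; numerator = -1(-9/4160) = 9/4160; a_4 = (9/4160)/(76/3) = 27/316160

r = 3; a_0 = 1; a_1 = -3/10; a_2 = 9/260; a_3 = -9/4160; a_4 = 27/316160


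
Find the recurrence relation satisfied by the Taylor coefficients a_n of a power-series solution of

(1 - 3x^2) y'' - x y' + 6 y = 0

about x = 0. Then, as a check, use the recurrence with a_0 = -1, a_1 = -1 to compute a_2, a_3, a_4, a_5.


Substitute y = sum_n a_n x^n.
(1 - 3 x^2) y'' contributes (n+2)(n+1) a_{n+2} - 3 n(n-1) a_n at x^n.
-x y'(x) contributes -n a_n at x^n.
6 y(x) contributes 6 a_n at x^n.
Matching x^n: (n+2)(n+1) a_{n+2} + (-3 n(n-1) - n + 6) a_n = 0.
Thus a_{n+2} = (3 n(n-1) + n - 6) / ((n+1)(n+2)) * a_n.

Check with a_0 = -1, a_1 = -1 (apply the recurrence for n = 0, 1, 2, 3): a_0 = -1, a_1 = -1, a_2 = 3, a_3 = 5/6, a_4 = 1/2, a_5 = 5/8.

a_(n+2) = (3 n(n-1) + n - 6) / ((n+1)(n+2)) * a_n; check: a_0 = -1, a_1 = -1, a_2 = 3, a_3 = 5/6, a_4 = 1/2, a_5 = 5/8


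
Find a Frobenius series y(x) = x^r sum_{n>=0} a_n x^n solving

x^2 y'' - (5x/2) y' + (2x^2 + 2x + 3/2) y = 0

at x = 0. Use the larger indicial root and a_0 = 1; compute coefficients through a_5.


Write in Frobenius form y'' + (p(x)/x) y' + (q(x)/x^2) y = 0:
  p(x) = -5/2,  q(x) = 2x^2 + 2x + 3/2.
Indicial equation: r(r-1) + (-5/2) r + (3/2) = 0 -> roots r_1 = 3, r_2 = 1/2.
Take r = r_1 = 3. Let y(x) = x^r sum_{n>=0} a_n x^n with a_0 = 1.
Substitute y = x^r sum a_n x^n and match x^{r+n}. The recurrence is
  D(n) a_n + 2 a_{n-1} + 2 a_{n-2} = 0,  where D(n) = (r+n)(r+n-1) + (-5/2)(r+n) + (3/2).
  a_n = [-2 a_{n-1} - 2 a_{n-2}] / D(n).
Since the indicial polynomial factors as (r - r_1)(r - r_2), D(n) = (r_1 + n - r_1)(r_1 + n - r_2) = n(n + 5/2).
Evaluating step by step (a_0 = 1):
  n = 1: D(1) = 1(1 + 5/2) = 7/2; numerator = -2(1) = -2; a_1 = (-2)/(7/2) = -4/7
  n = 2: D(2) = 2(2 + 5/2) = 9; numerator = -2(-4/7) - 2(1) = -6/7; a_2 = (-6/7)/(9) = -2/21
  n = 3: D(3) = 3(3 + 5/2) = 33/2; numerator = -2(-2/21) - 2(-4/7) = 4/3; a_3 = (4/3)/(33/2) = 8/99
  n = 4: D(4) = 4(4 + 5/2) = 26; numerator = -2(8/99) - 2(-2/21) = 20/693; a_4 = (20/693)/(26) = 10/9009
  n = 5: D(5) = 5(5 + 5/2) = 75/2; numerator = -2(10/9009) - 2(8/99) = -164/1001; a_5 = (-164/1001)/(75/2) = -328/75075

r = 3; a_0 = 1; a_1 = -4/7; a_2 = -2/21; a_3 = 8/99; a_4 = 10/9009; a_5 = -328/75075


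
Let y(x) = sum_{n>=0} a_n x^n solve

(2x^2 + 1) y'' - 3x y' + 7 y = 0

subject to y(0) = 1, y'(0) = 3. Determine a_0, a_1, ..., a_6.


Ansatz: y(x) = sum_{n>=0} a_n x^n, so y'(x) = sum_{n>=1} n a_n x^(n-1) and y''(x) = sum_{n>=2} n(n-1) a_n x^(n-2).
Substitute into P(x) y'' + Q(x) y' + R(x) y = 0 with P(x) = 2x^2 + 1, Q(x) = -3x, R(x) = 7, and match powers of x.
Initial conditions: a_0 = 1, a_1 = 3.
Setting the coefficient of each power of x to zero and solving order by order (substituting the coefficients already found):
  x^0: 2 a_2 + 7 a_0 = 0  ->  2 a_2 = -7 a_0 = -7  ->  a_2 = -7/2
  x^1: 6 a_3 + 4 a_1 = 0  ->  6 a_3 = -4 a_1 = -12  ->  a_3 = -2
  x^2: 12 a_4 + 5 a_2 = 0  ->  12 a_4 = -5 a_2 = 35/2  ->  a_4 = 35/24
  x^3: 20 a_5 + 10 a_3 = 0  ->  20 a_5 = -10 a_3 = 20  ->  a_5 = 1
  x^4: 30 a_6 + 19 a_4 = 0  ->  30 a_6 = -19 a_4 = -665/24  ->  a_6 = -133/144
Truncated series: y(x) = 1 + 3 x - (7/2) x^2 - 2 x^3 + (35/24) x^4 + x^5 - (133/144) x^6 + O(x^7).

a_0 = 1; a_1 = 3; a_2 = -7/2; a_3 = -2; a_4 = 35/24; a_5 = 1; a_6 = -133/144


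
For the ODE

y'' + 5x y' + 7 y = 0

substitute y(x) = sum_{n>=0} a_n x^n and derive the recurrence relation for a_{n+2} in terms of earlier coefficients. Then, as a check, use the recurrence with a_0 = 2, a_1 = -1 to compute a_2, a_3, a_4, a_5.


Substitute y = sum_n a_n x^n.
y''(x) has coefficient (n+2)(n+1) a_{n+2} at x^n;
5 x y'(x) has coefficient 5 n a_n at x^n (shift);
7 y(x) has coefficient 7 a_n at x^n.
Matching x^n: (n+2)(n+1) a_{n+2} + (5n + 7) a_n = 0.
Thus a_{n+2} = (-5n - 7) / ((n+1)(n+2)) * a_n.

Check with a_0 = 2, a_1 = -1 (apply the recurrence for n = 0, 1, 2, 3): a_0 = 2, a_1 = -1, a_2 = -7, a_3 = 2, a_4 = 119/12, a_5 = -11/5.

a_(n+2) = (-5n - 7) / ((n+1)(n+2)) * a_n; check: a_0 = 2, a_1 = -1, a_2 = -7, a_3 = 2, a_4 = 119/12, a_5 = -11/5


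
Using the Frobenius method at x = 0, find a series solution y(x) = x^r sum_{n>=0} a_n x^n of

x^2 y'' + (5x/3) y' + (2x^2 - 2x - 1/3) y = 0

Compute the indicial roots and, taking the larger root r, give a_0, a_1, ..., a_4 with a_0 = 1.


Write in Frobenius form y'' + (p(x)/x) y' + (q(x)/x^2) y = 0:
  p(x) = 5/3,  q(x) = 2x^2 - 2x - 1/3.
Indicial equation: r(r-1) + (5/3) r + (-1/3) = 0 -> roots r_1 = 1/3, r_2 = -1.
Take r = r_1 = 1/3. Let y(x) = x^r sum_{n>=0} a_n x^n with a_0 = 1.
Substitute y = x^r sum a_n x^n and match x^{r+n}. The recurrence is
  D(n) a_n - 2 a_{n-1} + 2 a_{n-2} = 0,  where D(n) = (r+n)(r+n-1) + (5/3)(r+n) + (-1/3).
  a_n = [2 a_{n-1} - 2 a_{n-2}] / D(n).
Since the indicial polynomial factors as (r - r_1)(r - r_2), D(n) = (r_1 + n - r_1)(r_1 + n - r_2) = n(n + 4/3).
Evaluating step by step (a_0 = 1):
  n = 1: D(1) = 1(1 + 4/3) = 7/3; numerator = 2(1) = 2; a_1 = (2)/(7/3) = 6/7
  n = 2: D(2) = 2(2 + 4/3) = 20/3; numerator = 2(6/7) - 2(1) = -2/7; a_2 = (-2/7)/(20/3) = -3/70
  n = 3: D(3) = 3(3 + 4/3) = 13; numerator = 2(-3/70) - 2(6/7) = -9/5; a_3 = (-9/5)/(13) = -9/65
  n = 4: D(4) = 4(4 + 4/3) = 64/3; numerator = 2(-9/65) - 2(-3/70) = -87/455; a_4 = (-87/455)/(64/3) = -261/29120

r = 1/3; a_0 = 1; a_1 = 6/7; a_2 = -3/70; a_3 = -9/65; a_4 = -261/29120
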